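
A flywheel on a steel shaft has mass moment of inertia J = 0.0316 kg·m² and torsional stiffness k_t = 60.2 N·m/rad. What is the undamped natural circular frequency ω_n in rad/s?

43.6 rad/s

ω_n = √(k_t/J) = √(60.2/0.0316) = √1905 = 43.65 rad/s.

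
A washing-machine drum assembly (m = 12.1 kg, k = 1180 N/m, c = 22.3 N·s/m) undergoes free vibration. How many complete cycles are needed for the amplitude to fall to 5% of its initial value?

6 cycles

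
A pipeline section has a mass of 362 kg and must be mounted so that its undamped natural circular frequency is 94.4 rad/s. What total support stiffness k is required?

k = m·ω_n² = 362 × 94.40² = 362 × 8911 = 3226000 N/m.

3230000 N/m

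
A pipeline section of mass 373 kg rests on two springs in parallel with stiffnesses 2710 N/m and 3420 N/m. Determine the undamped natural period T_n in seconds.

1.55 s

Parallel springs add: k_eq = 2710 + 3420 = 6130 N/m.
ω_n = √(k_eq/m) = √(6130/373) = √16.43 = 4.054 rad/s.
T_n = 2π/ω_n = 6.283/4.054 = 1.550 s.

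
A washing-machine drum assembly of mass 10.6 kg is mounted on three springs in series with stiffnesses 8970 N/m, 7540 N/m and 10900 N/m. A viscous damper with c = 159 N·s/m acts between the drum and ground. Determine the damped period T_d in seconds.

Series springs: 1/k_eq = 1/8970 + 1/7540 + 1/10900 = 0.0003359, so k_eq = 2978 N/m.
ω_n = √(k_eq/m) = √(2978/10.6) = 16.76 rad/s.
Critical damping c_c = 2√(k_eq·m) = 2√(2978 × 10.6) = 355.3 N·s/m, so ζ = c/c_c = 159/355.3 = 0.4475.
ω_d = ω_n√(1 − ζ²) = 16.76 × √(1 − 0.200) = 14.99 rad/s.
T_d = 2π/ω_d = 0.4192 s.

0.419 s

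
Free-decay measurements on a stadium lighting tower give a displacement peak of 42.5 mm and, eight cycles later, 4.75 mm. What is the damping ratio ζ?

0.0436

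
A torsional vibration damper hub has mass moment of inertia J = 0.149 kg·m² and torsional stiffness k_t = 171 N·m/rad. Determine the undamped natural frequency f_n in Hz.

5.39 Hz

ω_n = √(k_t/J) = √(171/0.149) = √1148 = 33.88 rad/s.
f_n = ω_n/(2π) = 33.88/6.283 = 5.392 Hz.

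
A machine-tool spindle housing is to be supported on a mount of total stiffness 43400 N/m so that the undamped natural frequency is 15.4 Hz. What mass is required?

ω_n = 2πf_n = 2π × 15.4 = 96.76 rad/s.
m = k/ω_n² = 43400/96.76² = 43400/9363 = 4.635 kg.

4.64 kg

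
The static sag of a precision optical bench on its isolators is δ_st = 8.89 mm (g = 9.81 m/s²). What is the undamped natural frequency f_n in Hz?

ω_n = √(g/δ_st) = √(9.81/0.00889) = √1103 = 33.22 rad/s.
f_n = ω_n/(2π) = 33.22/6.283 = 5.287 Hz.

5.29 Hz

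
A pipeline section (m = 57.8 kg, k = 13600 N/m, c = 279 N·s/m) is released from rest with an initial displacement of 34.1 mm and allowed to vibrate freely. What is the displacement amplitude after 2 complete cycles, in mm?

4.61 mm

ζ = c/(2√(km)) = 279/(2√(13600 × 57.8)) = 279/1773 = 0.1573.
Logarithmic decrement δ = 2πζ/√(1 − ζ²) = 2π × 0.1573/√(1 − 0.0248) = 1.001.
After n cycles, x_n/x₀ = e^(−nδ), so x_2 = 34.1 × e^(−2 × 1.001) = 34.1 × 0.1350 = 4.605 mm.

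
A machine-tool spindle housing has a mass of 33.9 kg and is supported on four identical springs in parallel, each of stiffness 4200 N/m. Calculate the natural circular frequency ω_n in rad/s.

Parallel springs add: k_eq = 4 × 4200 = 16800 N/m.
ω_n = √(k_eq/m) = √(16800/33.9) = √495.6 = 22.26 rad/s.

22.3 rad/s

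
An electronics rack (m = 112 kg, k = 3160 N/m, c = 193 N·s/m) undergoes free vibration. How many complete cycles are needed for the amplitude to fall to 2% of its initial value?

4 cycles

ζ = c/(2√(km)) = 193/(2√(3160 × 112)) = 193/1190 = 0.1622.
Logarithmic decrement δ = 2πζ/√(1 − ζ²) = 2π × 0.1622/√(1 − 0.0263) = 1.033.
x_n/x₀ = e^(−nδ) ≤ 0.02; take ln: n ≥ ln(1/0.02)/δ = 3.912/1.033 = 3.788.
So 4 complete cycles are required.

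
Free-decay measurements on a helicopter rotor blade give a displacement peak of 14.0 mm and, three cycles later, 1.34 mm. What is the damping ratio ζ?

0.124

Logarithmic decrement δ = (1/n)·ln(x₀/x_n) = (1/3)·ln(14.0/1.34) = (1/3)·ln(10.45) = 0.7821.
ζ = δ/√(4π² + δ²) = 0.7821/√(39.48 + 0.612) = 0.7821/6.332 = 0.1235.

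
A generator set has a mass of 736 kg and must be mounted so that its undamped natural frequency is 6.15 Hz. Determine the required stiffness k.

1100000 N/m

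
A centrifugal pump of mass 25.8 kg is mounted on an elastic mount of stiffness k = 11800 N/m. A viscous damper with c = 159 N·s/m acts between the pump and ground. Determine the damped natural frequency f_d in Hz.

ω_n = √(k/m) = √(11800/25.8) = 21.39 rad/s.
Critical damping c_c = 2√(k·m) = 2√(11800 × 25.8) = 1104 N·s/m, so ζ = c/c_c = 159/1104 = 0.1441.
ω_d = ω_n√(1 − ζ²) = 21.39 × √(1 − 0.0208) = 21.16 rad/s.
f_d = ω_d/(2π) = 3.368 Hz.

3.37 Hz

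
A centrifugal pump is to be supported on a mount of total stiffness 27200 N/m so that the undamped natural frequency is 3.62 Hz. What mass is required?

ω_n = 2πf_n = 2π × 3.62 = 22.75 rad/s.
m = k/ω_n² = 27200/22.75² = 27200/517.3 = 52.58 kg.

52.6 kg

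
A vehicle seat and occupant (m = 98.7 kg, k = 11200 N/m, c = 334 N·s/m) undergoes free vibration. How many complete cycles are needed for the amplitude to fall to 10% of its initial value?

ζ = c/(2√(km)) = 334/(2√(11200 × 98.7)) = 334/2103 = 0.1588.
Logarithmic decrement δ = 2πζ/√(1 − ζ²) = 2π × 0.1588/√(1 − 0.0252) = 1.011.
x_n/x₀ = e^(−nδ) ≤ 0.1; take ln: n ≥ ln(1/0.1)/δ = 2.303/1.011 = 2.278.
So 3 complete cycles are required.

3 cycles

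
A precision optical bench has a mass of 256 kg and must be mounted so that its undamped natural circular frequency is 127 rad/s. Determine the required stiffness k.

4130000 N/m

k = m·ω_n² = 256 × 127.0² = 256 × 16130 = 4129000 N/m.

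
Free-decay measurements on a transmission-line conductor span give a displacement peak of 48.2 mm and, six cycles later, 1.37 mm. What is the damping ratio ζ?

Logarithmic decrement δ = (1/n)·ln(x₀/x_n) = (1/6)·ln(48.2/1.37) = (1/6)·ln(35.18) = 0.5934.
ζ = δ/√(4π² + δ²) = 0.5934/√(39.48 + 0.352) = 0.5934/6.311 = 0.09403.

0.0940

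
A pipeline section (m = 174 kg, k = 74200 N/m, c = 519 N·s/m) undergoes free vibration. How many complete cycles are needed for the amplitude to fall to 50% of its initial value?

2 cycles

ζ = c/(2√(km)) = 519/(2√(74200 × 174)) = 519/7186 = 0.07222.
Logarithmic decrement δ = 2πζ/√(1 − ζ²) = 2π × 0.07222/√(1 − 0.00522) = 0.4550.
x_n/x₀ = e^(−nδ) ≤ 0.5; take ln: n ≥ ln(1/0.5)/δ = 0.6931/0.4550 = 1.524.
So 2 complete cycles are required.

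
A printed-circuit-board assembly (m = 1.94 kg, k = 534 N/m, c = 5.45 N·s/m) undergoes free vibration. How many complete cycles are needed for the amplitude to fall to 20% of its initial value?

4 cycles

ζ = c/(2√(km)) = 5.45/(2√(534 × 1.94)) = 5.45/64.37 = 0.08466.
Logarithmic decrement δ = 2πζ/√(1 − ζ²) = 2π × 0.08466/√(1 − 0.00717) = 0.5339.
x_n/x₀ = e^(−nδ) ≤ 0.2; take ln: n ≥ ln(1/0.2)/δ = 1.609/0.5339 = 3.015.
So 4 complete cycles are required.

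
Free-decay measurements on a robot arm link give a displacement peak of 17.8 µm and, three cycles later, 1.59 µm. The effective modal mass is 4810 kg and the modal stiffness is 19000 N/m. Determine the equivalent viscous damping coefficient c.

2430 N·s/m

Logarithmic decrement δ = (1/n)·ln(x₀/x_n) = (1/3)·ln(17.8/1.59) = (1/3)·ln(11.19) = 0.8052.
ζ = δ/√(4π² + δ²) = 0.8052/√(39.48 + 0.648) = 0.8052/6.335 = 0.1271.
c = ζ · 2√(km) = 0.1271 × 2√(19000 × 4810) = 0.1271 × 19120 = 2430 N·s/m.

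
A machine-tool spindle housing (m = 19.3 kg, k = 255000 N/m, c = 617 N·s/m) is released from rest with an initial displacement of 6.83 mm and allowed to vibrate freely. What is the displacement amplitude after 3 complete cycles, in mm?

ζ = c/(2√(km)) = 617/(2√(255000 × 19.3)) = 617/4437 = 0.1391.
Logarithmic decrement δ = 2πζ/√(1 − ζ²) = 2π × 0.1391/√(1 − 0.0193) = 0.8823.
After n cycles, x_n/x₀ = e^(−nδ), so x_3 = 6.83 × e^(−3 × 0.8823) = 6.83 × 0.07087 = 0.4840 mm.

0.484 mm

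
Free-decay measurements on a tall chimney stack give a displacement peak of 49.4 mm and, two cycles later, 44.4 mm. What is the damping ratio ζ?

0.00849

Logarithmic decrement δ = (1/n)·ln(x₀/x_n) = (1/2)·ln(49.4/44.4) = (1/2)·ln(1.113) = 0.05336.
ζ = δ/√(4π² + δ²) = 0.05336/√(39.48 + 0.00285) = 0.05336/6.283 = 0.008491.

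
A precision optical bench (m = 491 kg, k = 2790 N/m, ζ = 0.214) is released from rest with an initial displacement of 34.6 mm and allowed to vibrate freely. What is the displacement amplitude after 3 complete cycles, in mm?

Logarithmic decrement δ = 2πζ/√(1 − ζ²) = 2π × 0.2140/√(1 − 0.0458) = 1.376.
After n cycles, x_n/x₀ = e^(−nδ), so x_3 = 34.6 × e^(−3 × 1.376) = 34.6 × 0.01609 = 0.5568 mm.

0.557 mm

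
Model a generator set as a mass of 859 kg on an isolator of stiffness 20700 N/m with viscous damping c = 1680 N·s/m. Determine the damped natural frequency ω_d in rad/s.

ω_n = √(k/m) = √(20700/859) = 4.909 rad/s.
Critical damping c_c = 2√(k·m) = 2√(20700 × 859) = 8434 N·s/m, so ζ = c/c_c = 1680/8434 = 0.1992.
ω_d = ω_n√(1 − ζ²) = 4.909 × √(1 − 0.0397) = 4.811 rad/s.

4.81 rad/s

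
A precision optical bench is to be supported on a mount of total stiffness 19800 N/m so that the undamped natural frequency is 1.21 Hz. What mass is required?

ω_n = 2πf_n = 2π × 1.21 = 7.603 rad/s.
m = k/ω_n² = 19800/7.603² = 19800/57.80 = 342.6 kg.

343 kg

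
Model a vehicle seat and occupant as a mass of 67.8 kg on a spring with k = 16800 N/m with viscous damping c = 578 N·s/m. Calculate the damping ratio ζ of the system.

ω_n = √(k/m) = √(16800/67.8) = 15.74 rad/s.
Critical damping c_c = 2√(k·m) = 2√(16800 × 67.8) = 2135 N·s/m, so ζ = c/c_c = 578/2135 = 0.2708.

0.271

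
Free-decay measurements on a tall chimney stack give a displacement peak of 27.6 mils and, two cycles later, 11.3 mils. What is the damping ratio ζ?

Logarithmic decrement δ = (1/n)·ln(x₀/x_n) = (1/2)·ln(27.6/11.3) = (1/2)·ln(2.442) = 0.4465.
ζ = δ/√(4π² + δ²) = 0.4465/√(39.48 + 0.199) = 0.4465/6.299 = 0.07088.

0.0709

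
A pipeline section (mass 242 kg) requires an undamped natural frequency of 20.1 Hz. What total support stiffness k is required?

ω_n = 2πf_n = 2π × 20.1 = 126.3 rad/s.
k = m·ω_n² = 242 × 126.3² = 242 × 15950 = 3860000 N/m.

3860000 N/m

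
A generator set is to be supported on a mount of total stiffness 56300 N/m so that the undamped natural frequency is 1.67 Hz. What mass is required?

ω_n = 2πf_n = 2π × 1.67 = 10.49 rad/s.
m = k/ω_n² = 56300/10.49² = 56300/110.1 = 511.3 kg.

511 kg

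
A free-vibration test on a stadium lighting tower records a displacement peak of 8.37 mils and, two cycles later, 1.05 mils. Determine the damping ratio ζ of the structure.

Logarithmic decrement δ = (1/n)·ln(x₀/x_n) = (1/2)·ln(8.37/1.05) = (1/2)·ln(7.971) = 1.038.
ζ = δ/√(4π² + δ²) = 1.038/√(39.48 + 1.08) = 1.038/6.368 = 0.1630.

0.163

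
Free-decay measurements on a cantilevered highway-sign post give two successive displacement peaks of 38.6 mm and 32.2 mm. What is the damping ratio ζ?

0.0288

Logarithmic decrement δ = (1/n)·ln(x₀/x_n) = (1/1)·ln(38.6/32.2) = (1/1)·ln(1.199) = 0.1813.
ζ = δ/√(4π² + δ²) = 0.1813/√(39.48 + 0.0329) = 0.1813/6.286 = 0.02884.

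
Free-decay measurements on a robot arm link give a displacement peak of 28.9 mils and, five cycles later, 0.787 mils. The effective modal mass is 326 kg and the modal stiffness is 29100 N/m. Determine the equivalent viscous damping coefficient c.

Logarithmic decrement δ = (1/n)·ln(x₀/x_n) = (1/5)·ln(28.9/0.787) = (1/5)·ln(36.72) = 0.7207.
ζ = δ/√(4π² + δ²) = 0.7207/√(39.48 + 0.519) = 0.7207/6.324 = 0.1140.
c = ζ · 2√(km) = 0.1140 × 2√(29100 × 326) = 0.1140 × 6160 = 701.9 N·s/m.

702 N·s/m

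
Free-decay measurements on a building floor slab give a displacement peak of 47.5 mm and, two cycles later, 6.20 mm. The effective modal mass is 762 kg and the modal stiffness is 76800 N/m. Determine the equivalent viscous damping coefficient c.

2450 N·s/m

Logarithmic decrement δ = (1/n)·ln(x₀/x_n) = (1/2)·ln(47.5/6.20) = (1/2)·ln(7.661) = 1.018.
ζ = δ/√(4π² + δ²) = 1.018/√(39.48 + 1.04) = 1.018/6.365 = 0.1599.
c = ζ · 2√(km) = 0.1599 × 2√(76800 × 762) = 0.1599 × 15300 = 2447 N·s/m.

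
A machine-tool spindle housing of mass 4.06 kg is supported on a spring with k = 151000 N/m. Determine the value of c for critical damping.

1570 N·s/m

c_c = 2√(k·m) = 2√(151000 × 4.06) = 2 × 783.0 = 1566 N·s/m.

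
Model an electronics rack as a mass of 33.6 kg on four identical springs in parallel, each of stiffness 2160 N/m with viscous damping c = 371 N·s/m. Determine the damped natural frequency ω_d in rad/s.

Parallel springs add: k_eq = 4 × 2160 = 8640 N/m.
ω_n = √(k_eq/m) = √(8640/33.6) = 16.04 rad/s.
Critical damping c_c = 2√(k_eq·m) = 2√(8640 × 33.6) = 1078 N·s/m, so ζ = c/c_c = 371/1078 = 0.3443.
ω_d = ω_n√(1 − ζ²) = 16.04 × √(1 − 0.119) = 15.06 rad/s.

15.1 rad/s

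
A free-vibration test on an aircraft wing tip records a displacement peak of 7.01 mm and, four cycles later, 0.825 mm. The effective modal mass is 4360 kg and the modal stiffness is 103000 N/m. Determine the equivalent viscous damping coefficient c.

3600 N·s/m

Logarithmic decrement δ = (1/n)·ln(x₀/x_n) = (1/4)·ln(7.01/0.825) = (1/4)·ln(8.497) = 0.5349.
ζ = δ/√(4π² + δ²) = 0.5349/√(39.48 + 0.286) = 0.5349/6.306 = 0.08483.
c = ζ · 2√(km) = 0.08483 × 2√(103000 × 4360) = 0.08483 × 42380 = 3595 N·s/m.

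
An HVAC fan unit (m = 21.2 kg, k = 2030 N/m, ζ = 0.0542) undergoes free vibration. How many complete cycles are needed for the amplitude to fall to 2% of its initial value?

Logarithmic decrement δ = 2πζ/√(1 − ζ²) = 2π × 0.05420/√(1 − 0.00294) = 0.3410.
x_n/x₀ = e^(−nδ) ≤ 0.02; take ln: n ≥ ln(1/0.02)/δ = 3.912/0.3410 = 11.47.
So 12 complete cycles are required.

12 cycles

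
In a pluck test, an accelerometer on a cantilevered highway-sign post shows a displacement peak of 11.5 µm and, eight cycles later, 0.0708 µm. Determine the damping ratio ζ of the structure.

Logarithmic decrement δ = (1/n)·ln(x₀/x_n) = (1/8)·ln(11.5/0.0708) = (1/8)·ln(162.4) = 0.6363.
ζ = δ/√(4π² + δ²) = 0.6363/√(39.48 + 0.405) = 0.6363/6.315 = 0.1008.

0.101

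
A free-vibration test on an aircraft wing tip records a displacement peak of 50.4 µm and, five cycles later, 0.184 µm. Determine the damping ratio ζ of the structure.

0.176

Logarithmic decrement δ = (1/n)·ln(x₀/x_n) = (1/5)·ln(50.4/0.184) = (1/5)·ln(273.9) = 1.123.
ζ = δ/√(4π² + δ²) = 1.123/√(39.48 + 1.26) = 1.123/6.383 = 0.1759.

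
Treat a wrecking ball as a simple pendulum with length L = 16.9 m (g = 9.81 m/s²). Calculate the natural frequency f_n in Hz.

0.121 Hz

For a simple pendulum ω_n = √(g/L) = √(9.81/16.9) = √0.5805 = 0.7619 rad/s.
f_n = ω_n/(2π) = 0.7619/6.283 = 0.1213 Hz.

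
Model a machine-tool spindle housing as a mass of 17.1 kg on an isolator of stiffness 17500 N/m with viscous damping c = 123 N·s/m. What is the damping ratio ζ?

0.112

ω_n = √(k/m) = √(17500/17.1) = 31.99 rad/s.
Critical damping c_c = 2√(k·m) = 2√(17500 × 17.1) = 1094 N·s/m, so ζ = c/c_c = 123/1094 = 0.1124.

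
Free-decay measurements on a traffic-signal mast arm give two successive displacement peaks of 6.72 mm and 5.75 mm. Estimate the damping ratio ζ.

Logarithmic decrement δ = (1/n)·ln(x₀/x_n) = (1/1)·ln(6.72/5.75) = (1/1)·ln(1.169) = 0.1559.
ζ = δ/√(4π² + δ²) = 0.1559/√(39.48 + 0.0243) = 0.1559/6.285 = 0.02480.

0.0248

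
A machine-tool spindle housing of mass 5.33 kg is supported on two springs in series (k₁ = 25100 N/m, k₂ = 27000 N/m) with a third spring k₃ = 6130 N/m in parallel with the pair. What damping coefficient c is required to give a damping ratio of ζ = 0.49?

313 N·s/m

Series pair: k_s = k₁k₂/(k₁+k₂) = (25100)(27000)/(25100 + 27000) = 13010 N/m. In parallel with k₃: k_eq = 13010 + 6130 = 19140 N/m.
c_c = 2√(k_eq·m) = 2√(19140 × 5.33) = 638.8 N·s/m.
c = ζ·c_c = 0.49 × 638.8 = 313.0 N·s/m.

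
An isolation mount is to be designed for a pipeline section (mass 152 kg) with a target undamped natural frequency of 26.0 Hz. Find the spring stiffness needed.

ω_n = 2πf_n = 2π × 26.0 = 163.4 rad/s.
k = m·ω_n² = 152 × 163.4² = 152 × 26690 = 4056000 N/m.

4060000 N/m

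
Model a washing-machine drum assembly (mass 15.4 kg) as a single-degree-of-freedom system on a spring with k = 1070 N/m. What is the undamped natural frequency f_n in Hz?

ω_n = √(k/m) = √(1070/15.4) = √69.48 = 8.335 rad/s.
f_n = ω_n/(2π) = 8.335/6.283 = 1.327 Hz.

1.33 Hz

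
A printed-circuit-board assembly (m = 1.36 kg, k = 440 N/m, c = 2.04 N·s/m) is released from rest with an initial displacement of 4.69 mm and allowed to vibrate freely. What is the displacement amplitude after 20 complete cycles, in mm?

ζ = c/(2√(km)) = 2.04/(2√(440 × 1.36)) = 2.04/48.92 = 0.04170.
Logarithmic decrement δ = 2πζ/√(1 − ζ²) = 2π × 0.04170/√(1 − 0.00174) = 0.2622.
After n cycles, x_n/x₀ = e^(−nδ), so x_20 = 4.69 × e^(−20 × 0.2622) = 4.69 × 0.005277 = 0.02475 mm.

0.0248 mm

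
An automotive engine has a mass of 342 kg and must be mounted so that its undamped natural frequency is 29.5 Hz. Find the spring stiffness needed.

11700000 N/m

ω_n = 2πf_n = 2π × 29.5 = 185.4 rad/s.
k = m·ω_n² = 342 × 185.4² = 342 × 34360 = 11750000 N/m.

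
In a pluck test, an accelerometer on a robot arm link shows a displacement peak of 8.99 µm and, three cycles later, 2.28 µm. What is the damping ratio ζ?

0.0726

Logarithmic decrement δ = (1/n)·ln(x₀/x_n) = (1/3)·ln(8.99/2.28) = (1/3)·ln(3.943) = 0.4573.
ζ = δ/√(4π² + δ²) = 0.4573/√(39.48 + 0.209) = 0.4573/6.300 = 0.07259.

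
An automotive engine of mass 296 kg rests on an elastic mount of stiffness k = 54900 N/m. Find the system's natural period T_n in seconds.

0.461 s

ω_n = √(k/m) = √(54900/296) = √185.5 = 13.62 rad/s.
T_n = 2π/ω_n = 6.283/13.62 = 0.4614 s.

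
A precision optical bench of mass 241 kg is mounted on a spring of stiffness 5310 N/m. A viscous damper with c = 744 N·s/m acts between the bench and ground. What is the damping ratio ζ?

ω_n = √(k/m) = √(5310/241) = 4.694 rad/s.
Critical damping c_c = 2√(k·m) = 2√(5310 × 241) = 2262 N·s/m, so ζ = c/c_c = 744/2262 = 0.3288.

0.329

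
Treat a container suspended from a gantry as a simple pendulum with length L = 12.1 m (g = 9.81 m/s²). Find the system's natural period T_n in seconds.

For a simple pendulum ω_n = √(g/L) = √(9.81/12.1) = √0.8107 = 0.9004 rad/s.
T_n = 2π/ω_n = 6.283/0.9004 = 6.978 s.

6.98 s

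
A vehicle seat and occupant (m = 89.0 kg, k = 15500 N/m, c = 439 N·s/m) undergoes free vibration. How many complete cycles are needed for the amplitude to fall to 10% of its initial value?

ζ = c/(2√(km)) = 439/(2√(15500 × 89.0)) = 439/2349 = 0.1869.
Logarithmic decrement δ = 2πζ/√(1 − ζ²) = 2π × 0.1869/√(1 − 0.0349) = 1.195.
x_n/x₀ = e^(−nδ) ≤ 0.1; take ln: n ≥ ln(1/0.1)/δ = 2.303/1.195 = 1.926.
So 2 complete cycles are required.

2 cycles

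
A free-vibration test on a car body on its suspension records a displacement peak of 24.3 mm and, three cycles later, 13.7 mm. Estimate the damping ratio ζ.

Logarithmic decrement δ = (1/n)·ln(x₀/x_n) = (1/3)·ln(24.3/13.7) = (1/3)·ln(1.774) = 0.1910.
ζ = δ/√(4π² + δ²) = 0.1910/√(39.48 + 0.0365) = 0.1910/6.286 = 0.03039.

0.0304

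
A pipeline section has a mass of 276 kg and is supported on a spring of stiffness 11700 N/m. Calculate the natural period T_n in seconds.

0.965 s

ω_n = √(k/m) = √(11700/276) = √42.39 = 6.511 rad/s.
T_n = 2π/ω_n = 6.283/6.511 = 0.9650 s.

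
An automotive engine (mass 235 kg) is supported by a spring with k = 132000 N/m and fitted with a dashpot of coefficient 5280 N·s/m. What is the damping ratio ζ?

0.474

ω_n = √(k/m) = √(132000/235) = 23.70 rad/s.
Critical damping c_c = 2√(k·m) = 2√(132000 × 235) = 11140 N·s/m, so ζ = c/c_c = 5280/11140 = 0.4740.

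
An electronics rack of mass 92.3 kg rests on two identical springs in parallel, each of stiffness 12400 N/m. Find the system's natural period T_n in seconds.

0.383 s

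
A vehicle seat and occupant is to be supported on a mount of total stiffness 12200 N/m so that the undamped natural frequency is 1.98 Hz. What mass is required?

78.8 kg

ω_n = 2πf_n = 2π × 1.98 = 12.44 rad/s.
m = k/ω_n² = 12200/12.44² = 12200/154.8 = 78.83 kg.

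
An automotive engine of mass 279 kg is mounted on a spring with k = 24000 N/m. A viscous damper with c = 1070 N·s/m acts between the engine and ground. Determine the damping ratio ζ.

0.207

ω_n = √(k/m) = √(24000/279) = 9.275 rad/s.
Critical damping c_c = 2√(k·m) = 2√(24000 × 279) = 5175 N·s/m, so ζ = c/c_c = 1070/5175 = 0.2068.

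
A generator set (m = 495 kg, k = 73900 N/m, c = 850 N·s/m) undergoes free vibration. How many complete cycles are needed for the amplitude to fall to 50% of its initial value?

ζ = c/(2√(km)) = 850/(2√(73900 × 495)) = 850/12100 = 0.07027.
Logarithmic decrement δ = 2πζ/√(1 − ζ²) = 2π × 0.07027/√(1 − 0.00494) = 0.4426.
x_n/x₀ = e^(−nδ) ≤ 0.5; take ln: n ≥ ln(1/0.5)/δ = 0.6931/0.4426 = 1.566.
So 2 complete cycles are required.

2 cycles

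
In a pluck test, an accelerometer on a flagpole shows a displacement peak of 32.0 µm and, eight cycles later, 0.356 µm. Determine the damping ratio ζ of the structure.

0.0891

Logarithmic decrement δ = (1/n)·ln(x₀/x_n) = (1/8)·ln(32.0/0.356) = (1/8)·ln(89.89) = 0.5623.
ζ = δ/√(4π² + δ²) = 0.5623/√(39.48 + 0.316) = 0.5623/6.308 = 0.08914.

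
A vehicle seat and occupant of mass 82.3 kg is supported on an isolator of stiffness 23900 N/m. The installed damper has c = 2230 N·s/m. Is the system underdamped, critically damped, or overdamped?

underdamped

c_c = 2√(k·m) = 2805 N·s/m; ζ = c/c_c = 2230/2805 = 0.795.
Since ζ < 1 the system is underdamped.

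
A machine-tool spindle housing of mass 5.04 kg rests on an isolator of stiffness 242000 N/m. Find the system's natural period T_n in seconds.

0.0287 s

ω_n = √(k/m) = √(242000/5.04) = √48020 = 219.1 rad/s.
T_n = 2π/ω_n = 6.283/219.1 = 0.02867 s.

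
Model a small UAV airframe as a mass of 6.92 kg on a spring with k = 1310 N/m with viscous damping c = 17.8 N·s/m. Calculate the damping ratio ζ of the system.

0.0935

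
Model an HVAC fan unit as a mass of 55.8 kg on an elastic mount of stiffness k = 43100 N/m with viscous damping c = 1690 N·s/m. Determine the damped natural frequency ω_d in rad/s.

ω_n = √(k/m) = √(43100/55.8) = 27.79 rad/s.
Critical damping c_c = 2√(k·m) = 2√(43100 × 55.8) = 3102 N·s/m, so ζ = c/c_c = 1690/3102 = 0.5449.
ω_d = ω_n√(1 − ζ²) = 27.79 × √(1 − 0.297) = 23.30 rad/s.

23.3 rad/s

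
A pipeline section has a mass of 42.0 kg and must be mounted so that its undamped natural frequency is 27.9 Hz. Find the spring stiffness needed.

1290000 N/m

ω_n = 2πf_n = 2π × 27.9 = 175.3 rad/s.
k = m·ω_n² = 42.0 × 175.3² = 42.0 × 30730 = 1291000 N/m.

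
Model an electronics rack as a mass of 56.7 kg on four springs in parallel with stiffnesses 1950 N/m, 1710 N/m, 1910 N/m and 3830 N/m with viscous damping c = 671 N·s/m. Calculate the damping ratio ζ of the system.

0.460

Parallel springs add: k_eq = 1950 + 1710 + 1910 + 3830 = 9400 N/m.
ω_n = √(k_eq/m) = √(9400/56.7) = 12.88 rad/s.
Critical damping c_c = 2√(k_eq·m) = 2√(9400 × 56.7) = 1460 N·s/m, so ζ = c/c_c = 671/1460 = 0.4596.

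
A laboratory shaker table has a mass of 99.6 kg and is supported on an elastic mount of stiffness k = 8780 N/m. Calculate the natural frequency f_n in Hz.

1.49 Hz

ω_n = √(k/m) = √(8780/99.6) = √88.15 = 9.389 rad/s.
f_n = ω_n/(2π) = 9.389/6.283 = 1.494 Hz.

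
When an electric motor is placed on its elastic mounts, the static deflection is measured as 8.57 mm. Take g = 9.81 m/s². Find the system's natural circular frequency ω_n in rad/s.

ω_n = √(g/δ_st) = √(9.81/0.00857) = √1145 = 33.83 rad/s.

33.8 rad/s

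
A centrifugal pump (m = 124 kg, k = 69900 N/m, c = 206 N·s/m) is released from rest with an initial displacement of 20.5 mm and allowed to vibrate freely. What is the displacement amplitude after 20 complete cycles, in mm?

ζ = c/(2√(km)) = 206/(2√(69900 × 124)) = 206/5888 = 0.03499.
Logarithmic decrement δ = 2πζ/√(1 − ζ²) = 2π × 0.03499/√(1 − 0.00122) = 0.2200.
After n cycles, x_n/x₀ = e^(−nδ), so x_20 = 20.5 × e^(−20 × 0.2200) = 20.5 × 0.01229 = 0.2519 mm.

0.252 mm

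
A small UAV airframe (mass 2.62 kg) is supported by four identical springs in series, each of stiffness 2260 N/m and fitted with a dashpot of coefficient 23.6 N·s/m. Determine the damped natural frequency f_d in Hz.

Series springs: 1/k_eq = 4/2260, so k_eq = 2260/4 = 565.0 N/m.
ω_n = √(k_eq/m) = √(565.0/2.62) = 14.68 rad/s.
Critical damping c_c = 2√(k_eq·m) = 2√(565.0 × 2.62) = 76.95 N·s/m, so ζ = c/c_c = 23.6/76.95 = 0.3067.
ω_d = ω_n√(1 − ζ²) = 14.68 × √(1 − 0.0941) = 13.98 rad/s.
f_d = ω_d/(2π) = 2.225 Hz.

2.22 Hz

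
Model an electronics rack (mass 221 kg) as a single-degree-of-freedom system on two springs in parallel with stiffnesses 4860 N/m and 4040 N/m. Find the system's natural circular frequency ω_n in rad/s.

Parallel springs add: k_eq = 4860 + 4040 = 8900 N/m.
ω_n = √(k_eq/m) = √(8900/221) = √40.27 = 6.346 rad/s.

6.35 rad/s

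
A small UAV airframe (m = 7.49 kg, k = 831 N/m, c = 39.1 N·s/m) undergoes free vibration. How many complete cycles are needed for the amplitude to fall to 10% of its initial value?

2 cycles

ζ = c/(2√(km)) = 39.1/(2√(831 × 7.49)) = 39.1/157.8 = 0.2478.
Logarithmic decrement δ = 2πζ/√(1 − ζ²) = 2π × 0.2478/√(1 − 0.0614) = 1.607.
x_n/x₀ = e^(−nδ) ≤ 0.1; take ln: n ≥ ln(1/0.1)/δ = 2.303/1.607 = 1.433.
So 2 complete cycles are required.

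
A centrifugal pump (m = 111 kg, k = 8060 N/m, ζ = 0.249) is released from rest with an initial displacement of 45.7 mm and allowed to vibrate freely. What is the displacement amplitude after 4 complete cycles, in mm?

0.0714 mm

Logarithmic decrement δ = 2πζ/√(1 − ζ²) = 2π × 0.2490/√(1 − 0.0620) = 1.615.
After n cycles, x_n/x₀ = e^(−nδ), so x_4 = 45.7 × e^(−4 × 1.615) = 45.7 × 0.001562 = 0.07140 mm.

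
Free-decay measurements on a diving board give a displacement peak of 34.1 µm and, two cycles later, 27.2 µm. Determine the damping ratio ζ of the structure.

0.0180

Logarithmic decrement δ = (1/n)·ln(x₀/x_n) = (1/2)·ln(34.1/27.2) = (1/2)·ln(1.254) = 0.1130.
ζ = δ/√(4π² + δ²) = 0.1130/√(39.48 + 0.0128) = 0.1130/6.284 = 0.01799.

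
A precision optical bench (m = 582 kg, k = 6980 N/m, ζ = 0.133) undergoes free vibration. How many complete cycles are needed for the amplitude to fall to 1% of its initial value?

Logarithmic decrement δ = 2πζ/√(1 − ζ²) = 2π × 0.1330/√(1 − 0.0177) = 0.8432.
x_n/x₀ = e^(−nδ) ≤ 0.01; take ln: n ≥ ln(1/0.01)/δ = 4.605/0.8432 = 5.462.
So 6 complete cycles are required.

6 cycles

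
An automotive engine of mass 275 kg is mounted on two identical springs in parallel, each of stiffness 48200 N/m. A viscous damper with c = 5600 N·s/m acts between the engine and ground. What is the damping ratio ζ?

0.544

Parallel springs add: k_eq = 2 × 48200 = 96400 N/m.
ω_n = √(k_eq/m) = √(96400/275) = 18.72 rad/s.
Critical damping c_c = 2√(k_eq·m) = 2√(96400 × 275) = 10300 N·s/m, so ζ = c/c_c = 5600/10300 = 0.5438.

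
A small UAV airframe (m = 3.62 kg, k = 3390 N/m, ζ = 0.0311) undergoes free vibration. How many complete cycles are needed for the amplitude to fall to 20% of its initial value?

Logarithmic decrement δ = 2πζ/√(1 − ζ²) = 2π × 0.03110/√(1 − 0.000967) = 0.1955.
x_n/x₀ = e^(−nδ) ≤ 0.2; take ln: n ≥ ln(1/0.2)/δ = 1.609/0.1955 = 8.232.
So 9 complete cycles are required.

9 cycles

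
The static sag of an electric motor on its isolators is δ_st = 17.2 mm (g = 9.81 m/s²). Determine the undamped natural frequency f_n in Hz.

3.80 Hz

ω_n = √(g/δ_st) = √(9.81/0.0172) = √570.3 = 23.88 rad/s.
f_n = ω_n/(2π) = 23.88/6.283 = 3.801 Hz.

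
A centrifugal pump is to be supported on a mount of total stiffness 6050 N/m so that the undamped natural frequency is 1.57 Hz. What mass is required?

62.2 kg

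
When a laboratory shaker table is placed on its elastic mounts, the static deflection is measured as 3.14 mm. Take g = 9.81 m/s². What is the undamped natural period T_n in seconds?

0.112 s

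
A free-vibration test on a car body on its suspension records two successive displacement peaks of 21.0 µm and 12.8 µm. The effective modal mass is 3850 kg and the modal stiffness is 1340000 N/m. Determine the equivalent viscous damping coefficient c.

11300 N·s/m

Logarithmic decrement δ = (1/n)·ln(x₀/x_n) = (1/1)·ln(21.0/12.8) = (1/1)·ln(1.641) = 0.4951.
ζ = δ/√(4π² + δ²) = 0.4951/√(39.48 + 0.245) = 0.4951/6.303 = 0.07855.
c = ζ · 2√(km) = 0.07855 × 2√(1340000 × 3850) = 0.07855 × 143700 = 11280 N·s/m.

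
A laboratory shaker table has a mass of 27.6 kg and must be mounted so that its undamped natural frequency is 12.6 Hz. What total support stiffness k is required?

173000 N/m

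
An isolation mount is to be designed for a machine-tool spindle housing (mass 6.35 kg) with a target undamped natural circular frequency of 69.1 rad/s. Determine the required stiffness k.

30300 N/m

k = m·ω_n² = 6.35 × 69.10² = 6.35 × 4775 = 30320 N/m.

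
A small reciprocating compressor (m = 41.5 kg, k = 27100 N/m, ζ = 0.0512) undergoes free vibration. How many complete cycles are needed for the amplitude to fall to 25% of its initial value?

5 cycles

Logarithmic decrement δ = 2πζ/√(1 − ζ²) = 2π × 0.05120/√(1 − 0.00262) = 0.3221.
x_n/x₀ = e^(−nδ) ≤ 0.25; take ln: n ≥ ln(1/0.25)/δ = 1.386/0.3221 = 4.304.
So 5 complete cycles are required.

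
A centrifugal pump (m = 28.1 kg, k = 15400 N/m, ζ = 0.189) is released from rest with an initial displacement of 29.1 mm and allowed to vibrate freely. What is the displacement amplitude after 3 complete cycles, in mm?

Logarithmic decrement δ = 2πζ/√(1 − ζ²) = 2π × 0.1890/√(1 − 0.0357) = 1.209.
After n cycles, x_n/x₀ = e^(−nδ), so x_3 = 29.1 × e^(−3 × 1.209) = 29.1 × 0.02657 = 0.7732 mm.

0.773 mm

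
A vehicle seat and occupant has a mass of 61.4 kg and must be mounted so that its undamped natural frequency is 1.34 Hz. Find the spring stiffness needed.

4350 N/m

ω_n = 2πf_n = 2π × 1.34 = 8.419 rad/s.
k = m·ω_n² = 61.4 × 8.419² = 61.4 × 70.89 = 4352 N/m.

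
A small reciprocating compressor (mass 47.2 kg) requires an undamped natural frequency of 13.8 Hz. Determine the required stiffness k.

ω_n = 2πf_n = 2π × 13.8 = 86.71 rad/s.
k = m·ω_n² = 47.2 × 86.71² = 47.2 × 7518 = 354900 N/m.

355000 N/m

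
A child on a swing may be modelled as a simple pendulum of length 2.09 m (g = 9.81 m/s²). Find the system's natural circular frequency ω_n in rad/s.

For a simple pendulum ω_n = √(g/L) = √(9.81/2.09) = √4.694 = 2.167 rad/s.

2.17 rad/s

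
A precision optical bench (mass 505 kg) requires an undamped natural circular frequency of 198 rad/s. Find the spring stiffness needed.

19800000 N/m

k = m·ω_n² = 505 × 198.0² = 505 × 39200 = 19800000 N/m.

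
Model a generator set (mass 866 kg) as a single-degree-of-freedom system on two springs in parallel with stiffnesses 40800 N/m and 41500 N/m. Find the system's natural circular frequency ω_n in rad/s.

Parallel springs add: k_eq = 40800 + 41500 = 82300 N/m.
ω_n = √(k_eq/m) = √(82300/866) = √95.03 = 9.749 rad/s.

9.75 rad/s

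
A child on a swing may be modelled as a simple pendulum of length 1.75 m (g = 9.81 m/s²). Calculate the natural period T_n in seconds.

For a simple pendulum ω_n = √(g/L) = √(9.81/1.75) = √5.606 = 2.368 rad/s.
T_n = 2π/ω_n = 6.283/2.368 = 2.654 s.

2.65 s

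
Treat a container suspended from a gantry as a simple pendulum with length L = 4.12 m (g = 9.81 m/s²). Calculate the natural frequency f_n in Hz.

0.246 Hz

For a simple pendulum ω_n = √(g/L) = √(9.81/4.12) = √2.381 = 1.543 rad/s.
f_n = ω_n/(2π) = 1.543/6.283 = 0.2456 Hz.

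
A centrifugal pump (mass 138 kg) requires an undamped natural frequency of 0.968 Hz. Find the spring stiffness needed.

5100 N/m

ω_n = 2πf_n = 2π × 0.968 = 6.082 rad/s.
k = m·ω_n² = 138 × 6.082² = 138 × 36.99 = 5105 N/m.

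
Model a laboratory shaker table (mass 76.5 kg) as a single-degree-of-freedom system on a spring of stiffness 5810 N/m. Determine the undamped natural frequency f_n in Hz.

ω_n = √(k/m) = √(5810/76.5) = √75.95 = 8.715 rad/s.
f_n = ω_n/(2π) = 8.715/6.283 = 1.387 Hz.

1.39 Hz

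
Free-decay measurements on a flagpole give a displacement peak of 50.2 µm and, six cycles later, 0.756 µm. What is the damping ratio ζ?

0.111

Logarithmic decrement δ = (1/n)·ln(x₀/x_n) = (1/6)·ln(50.2/0.756) = (1/6)·ln(66.40) = 0.6993.
ζ = δ/√(4π² + δ²) = 0.6993/√(39.48 + 0.489) = 0.6993/6.322 = 0.1106.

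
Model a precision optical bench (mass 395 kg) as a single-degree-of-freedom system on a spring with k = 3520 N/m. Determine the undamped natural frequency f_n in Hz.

0.475 Hz

ω_n = √(k/m) = √(3520/395) = √8.911 = 2.985 rad/s.
f_n = ω_n/(2π) = 2.985/6.283 = 0.4751 Hz.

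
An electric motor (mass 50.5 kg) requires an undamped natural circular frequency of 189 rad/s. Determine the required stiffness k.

1800000 N/m

k = m·ω_n² = 50.5 × 189.0² = 50.5 × 35720 = 1804000 N/m.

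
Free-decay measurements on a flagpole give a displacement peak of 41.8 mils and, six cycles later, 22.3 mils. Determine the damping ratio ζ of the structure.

Logarithmic decrement δ = (1/n)·ln(x₀/x_n) = (1/6)·ln(41.8/22.3) = (1/6)·ln(1.874) = 0.1047.
ζ = δ/√(4π² + δ²) = 0.1047/√(39.48 + 0.0110) = 0.1047/6.284 = 0.01666.

0.0167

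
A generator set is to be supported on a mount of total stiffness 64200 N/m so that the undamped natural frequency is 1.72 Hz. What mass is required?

ω_n = 2πf_n = 2π × 1.72 = 10.81 rad/s.
m = k/ω_n² = 64200/10.81² = 64200/116.8 = 549.7 kg.

550 kg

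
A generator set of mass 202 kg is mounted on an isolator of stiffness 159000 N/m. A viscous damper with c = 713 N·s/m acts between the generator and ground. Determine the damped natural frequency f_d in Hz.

4.46 Hz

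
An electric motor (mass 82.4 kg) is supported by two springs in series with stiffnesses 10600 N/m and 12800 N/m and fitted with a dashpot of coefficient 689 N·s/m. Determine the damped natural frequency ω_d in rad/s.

Series springs: 1/k_eq = 1/10600 + 1/12800 = 0.0001725, so k_eq = 5798 N/m.
ω_n = √(k_eq/m) = √(5798/82.4) = 8.389 rad/s.
Critical damping c_c = 2√(k_eq·m) = 2√(5798 × 82.4) = 1382 N·s/m, so ζ = c/c_c = 689/1382 = 0.4984.
ω_d = ω_n√(1 − ζ²) = 8.389 × √(1 − 0.248) = 7.272 rad/s.

7.27 rad/s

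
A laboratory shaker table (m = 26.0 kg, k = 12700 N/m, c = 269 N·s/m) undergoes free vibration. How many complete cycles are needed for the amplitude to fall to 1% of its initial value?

ζ = c/(2√(km)) = 269/(2√(12700 × 26.0)) = 269/1149 = 0.2341.
Logarithmic decrement δ = 2πζ/√(1 − ζ²) = 2π × 0.2341/√(1 − 0.0548) = 1.513.
x_n/x₀ = e^(−nδ) ≤ 0.01; take ln: n ≥ ln(1/0.01)/δ = 4.605/1.513 = 3.044.
So 4 complete cycles are required.

4 cycles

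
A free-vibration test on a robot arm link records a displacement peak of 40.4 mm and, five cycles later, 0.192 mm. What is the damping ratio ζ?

0.168

Logarithmic decrement δ = (1/n)·ln(x₀/x_n) = (1/5)·ln(40.4/0.192) = (1/5)·ln(210.4) = 1.070.
ζ = δ/√(4π² + δ²) = 1.070/√(39.48 + 1.14) = 1.070/6.374 = 0.1679.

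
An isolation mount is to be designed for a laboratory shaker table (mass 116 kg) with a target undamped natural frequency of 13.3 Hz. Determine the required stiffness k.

810000 N/m

ω_n = 2πf_n = 2π × 13.3 = 83.57 rad/s.
k = m·ω_n² = 116 × 83.57² = 116 × 6983 = 810100 N/m.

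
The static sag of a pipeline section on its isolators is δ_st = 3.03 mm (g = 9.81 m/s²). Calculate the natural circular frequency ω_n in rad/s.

ω_n = √(g/δ_st) = √(9.81/0.00303) = √3238 = 56.90 rad/s.

56.9 rad/s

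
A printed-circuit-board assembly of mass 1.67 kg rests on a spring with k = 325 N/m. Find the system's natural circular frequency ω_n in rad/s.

14.0 rad/s

ω_n = √(k/m) = √(325.0/1.67) = √194.6 = 13.95 rad/s.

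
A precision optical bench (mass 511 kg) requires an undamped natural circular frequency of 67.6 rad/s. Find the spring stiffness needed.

2340000 N/m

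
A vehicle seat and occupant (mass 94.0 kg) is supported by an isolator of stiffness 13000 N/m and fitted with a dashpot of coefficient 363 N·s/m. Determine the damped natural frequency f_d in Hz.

ω_n = √(k/m) = √(13000/94.0) = 11.76 rad/s.
Critical damping c_c = 2√(k·m) = 2√(13000 × 94.0) = 2211 N·s/m, so ζ = c/c_c = 363/2211 = 0.1642.
ω_d = ω_n√(1 − ζ²) = 11.76 × √(1 − 0.0270) = 11.60 rad/s.
f_d = ω_d/(2π) = 1.846 Hz.

1.85 Hz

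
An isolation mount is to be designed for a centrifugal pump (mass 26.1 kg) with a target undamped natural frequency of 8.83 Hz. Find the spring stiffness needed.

ω_n = 2πf_n = 2π × 8.83 = 55.48 rad/s.
k = m·ω_n² = 26.1 × 55.48² = 26.1 × 3078 = 80340 N/m.

80300 N/m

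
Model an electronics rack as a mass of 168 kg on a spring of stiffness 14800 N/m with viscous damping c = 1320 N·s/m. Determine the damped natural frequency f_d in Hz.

1.36 Hz

ω_n = √(k/m) = √(14800/168) = 9.386 rad/s.
Critical damping c_c = 2√(k·m) = 2√(14800 × 168) = 3154 N·s/m, so ζ = c/c_c = 1320/3154 = 0.4186.
ω_d = ω_n√(1 − ζ²) = 9.386 × √(1 − 0.175) = 8.524 rad/s.
f_d = ω_d/(2π) = 1.357 Hz.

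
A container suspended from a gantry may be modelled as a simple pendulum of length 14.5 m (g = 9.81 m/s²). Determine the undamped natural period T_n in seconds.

7.64 s

For a simple pendulum ω_n = √(g/L) = √(9.81/14.5) = √0.6766 = 0.8225 rad/s.
T_n = 2π/ω_n = 6.283/0.8225 = 7.639 s.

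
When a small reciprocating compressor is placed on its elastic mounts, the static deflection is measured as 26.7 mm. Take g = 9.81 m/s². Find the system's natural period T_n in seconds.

0.328 s

ω_n = √(g/δ_st) = √(9.81/0.0267) = √367.4 = 19.17 rad/s.
T_n = 2π/ω_n = 6.283/19.17 = 0.3278 s.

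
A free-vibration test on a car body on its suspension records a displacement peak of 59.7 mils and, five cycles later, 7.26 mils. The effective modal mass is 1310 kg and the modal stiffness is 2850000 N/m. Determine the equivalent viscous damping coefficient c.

Logarithmic decrement δ = (1/n)·ln(x₀/x_n) = (1/5)·ln(59.7/7.26) = (1/5)·ln(8.223) = 0.4214.
ζ = δ/√(4π² + δ²) = 0.4214/√(39.48 + 0.178) = 0.4214/6.297 = 0.06692.
c = ζ · 2√(km) = 0.06692 × 2√(2850000 × 1310) = 0.06692 × 122200 = 8177 N·s/m.

8180 N·s/m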